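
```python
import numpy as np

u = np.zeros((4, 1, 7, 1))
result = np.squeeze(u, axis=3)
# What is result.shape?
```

(4, 1, 7)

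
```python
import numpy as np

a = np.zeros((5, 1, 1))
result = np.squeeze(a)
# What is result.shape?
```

(5,)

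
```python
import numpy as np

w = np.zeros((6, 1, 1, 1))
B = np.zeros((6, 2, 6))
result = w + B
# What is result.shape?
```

(6, 6, 2, 6)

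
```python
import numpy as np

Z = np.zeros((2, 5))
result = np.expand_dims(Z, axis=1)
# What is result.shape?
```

(2, 1, 5)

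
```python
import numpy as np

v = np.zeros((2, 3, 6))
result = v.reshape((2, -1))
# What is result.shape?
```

(2, 18)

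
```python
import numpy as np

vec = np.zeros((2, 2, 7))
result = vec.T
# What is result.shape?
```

(7, 2, 2)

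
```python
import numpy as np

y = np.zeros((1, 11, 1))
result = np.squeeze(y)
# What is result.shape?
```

(11,)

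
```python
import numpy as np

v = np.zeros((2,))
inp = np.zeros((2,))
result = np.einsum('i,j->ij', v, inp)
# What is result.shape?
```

(2, 2)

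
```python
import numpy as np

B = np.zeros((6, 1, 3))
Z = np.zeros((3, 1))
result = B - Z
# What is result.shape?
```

(6, 3, 3)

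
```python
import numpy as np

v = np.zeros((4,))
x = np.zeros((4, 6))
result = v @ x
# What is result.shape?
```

(6,)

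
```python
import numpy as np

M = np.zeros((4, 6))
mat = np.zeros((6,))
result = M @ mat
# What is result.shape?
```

(4,)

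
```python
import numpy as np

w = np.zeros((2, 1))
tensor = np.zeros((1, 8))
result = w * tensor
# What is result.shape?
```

(2, 8)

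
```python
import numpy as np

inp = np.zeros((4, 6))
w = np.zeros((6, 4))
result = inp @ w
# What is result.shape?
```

(4, 4)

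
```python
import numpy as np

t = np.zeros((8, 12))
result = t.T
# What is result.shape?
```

(12, 8)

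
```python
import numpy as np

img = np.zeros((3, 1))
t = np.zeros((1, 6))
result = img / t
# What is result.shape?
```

(3, 6)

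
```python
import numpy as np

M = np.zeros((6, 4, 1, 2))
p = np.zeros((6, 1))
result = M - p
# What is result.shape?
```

(6, 4, 6, 2)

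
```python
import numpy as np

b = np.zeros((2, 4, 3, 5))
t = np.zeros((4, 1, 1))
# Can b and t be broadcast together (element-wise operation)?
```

Yes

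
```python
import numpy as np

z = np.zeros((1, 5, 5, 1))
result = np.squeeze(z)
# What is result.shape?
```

(5, 5)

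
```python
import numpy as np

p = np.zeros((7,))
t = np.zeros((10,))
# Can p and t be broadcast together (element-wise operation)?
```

No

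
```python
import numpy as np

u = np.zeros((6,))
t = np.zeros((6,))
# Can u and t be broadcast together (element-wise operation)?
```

Yes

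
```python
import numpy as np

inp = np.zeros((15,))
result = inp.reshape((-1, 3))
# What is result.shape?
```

(5, 3)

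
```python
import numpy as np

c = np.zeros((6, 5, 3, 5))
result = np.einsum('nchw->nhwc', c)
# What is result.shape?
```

(6, 3, 5, 5)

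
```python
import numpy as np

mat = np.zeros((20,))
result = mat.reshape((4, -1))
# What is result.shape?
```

(4, 5)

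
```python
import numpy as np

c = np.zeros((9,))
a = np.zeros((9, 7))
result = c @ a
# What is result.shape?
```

(7,)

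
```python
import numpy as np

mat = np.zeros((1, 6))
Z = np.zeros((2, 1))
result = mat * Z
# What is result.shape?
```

(2, 6)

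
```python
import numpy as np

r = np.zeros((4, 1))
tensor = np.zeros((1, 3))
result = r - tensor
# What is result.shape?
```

(4, 3)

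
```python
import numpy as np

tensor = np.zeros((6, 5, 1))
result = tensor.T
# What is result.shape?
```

(1, 5, 6)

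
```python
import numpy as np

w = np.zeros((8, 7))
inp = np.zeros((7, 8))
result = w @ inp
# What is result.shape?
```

(8, 8)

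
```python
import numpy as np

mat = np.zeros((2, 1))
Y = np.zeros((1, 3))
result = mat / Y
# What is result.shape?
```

(2, 3)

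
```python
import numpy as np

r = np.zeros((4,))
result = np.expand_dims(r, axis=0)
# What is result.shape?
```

(1, 4)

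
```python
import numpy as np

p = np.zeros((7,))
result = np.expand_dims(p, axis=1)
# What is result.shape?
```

(7, 1)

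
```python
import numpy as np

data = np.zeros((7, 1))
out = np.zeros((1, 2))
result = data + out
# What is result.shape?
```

(7, 2)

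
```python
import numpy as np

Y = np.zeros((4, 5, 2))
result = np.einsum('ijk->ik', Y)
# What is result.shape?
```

(4, 2)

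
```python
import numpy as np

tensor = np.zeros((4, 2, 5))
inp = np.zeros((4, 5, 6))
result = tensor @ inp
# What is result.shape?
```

(4, 2, 6)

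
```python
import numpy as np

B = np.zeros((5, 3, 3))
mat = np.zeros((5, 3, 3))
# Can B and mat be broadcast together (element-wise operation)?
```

Yes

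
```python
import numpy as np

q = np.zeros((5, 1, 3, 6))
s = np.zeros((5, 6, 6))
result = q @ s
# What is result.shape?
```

(5, 5, 3, 6)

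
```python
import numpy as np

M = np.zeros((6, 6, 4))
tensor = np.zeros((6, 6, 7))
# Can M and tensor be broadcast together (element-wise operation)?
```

No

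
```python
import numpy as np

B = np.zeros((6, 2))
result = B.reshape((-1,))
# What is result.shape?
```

(12,)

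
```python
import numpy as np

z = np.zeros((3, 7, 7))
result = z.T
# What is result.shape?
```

(7, 7, 3)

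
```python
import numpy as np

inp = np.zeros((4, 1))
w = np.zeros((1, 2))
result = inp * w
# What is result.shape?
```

(4, 2)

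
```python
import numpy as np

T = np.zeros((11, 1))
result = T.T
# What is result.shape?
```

(1, 11)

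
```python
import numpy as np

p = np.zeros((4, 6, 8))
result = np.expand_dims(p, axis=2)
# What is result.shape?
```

(4, 6, 1, 8)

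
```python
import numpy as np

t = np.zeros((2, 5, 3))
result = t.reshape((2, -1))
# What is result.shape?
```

(2, 15)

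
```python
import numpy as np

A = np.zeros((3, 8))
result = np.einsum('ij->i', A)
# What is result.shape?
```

(3,)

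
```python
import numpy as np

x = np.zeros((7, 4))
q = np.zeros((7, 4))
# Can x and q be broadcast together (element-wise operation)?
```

Yes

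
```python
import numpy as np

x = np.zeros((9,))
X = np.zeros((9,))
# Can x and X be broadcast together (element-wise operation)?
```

Yes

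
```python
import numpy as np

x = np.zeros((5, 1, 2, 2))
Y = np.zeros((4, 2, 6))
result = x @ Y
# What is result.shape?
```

(5, 4, 2, 6)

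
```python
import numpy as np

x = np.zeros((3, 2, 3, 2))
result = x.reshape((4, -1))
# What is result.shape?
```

(4, 9)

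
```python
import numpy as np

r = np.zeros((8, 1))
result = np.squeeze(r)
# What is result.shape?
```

(8,)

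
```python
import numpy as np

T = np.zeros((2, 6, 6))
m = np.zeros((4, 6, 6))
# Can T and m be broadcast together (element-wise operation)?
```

No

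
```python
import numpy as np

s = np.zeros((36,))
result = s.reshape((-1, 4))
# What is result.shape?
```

(9, 4)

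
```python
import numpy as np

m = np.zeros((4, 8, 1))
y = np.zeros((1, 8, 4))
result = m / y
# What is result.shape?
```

(4, 8, 4)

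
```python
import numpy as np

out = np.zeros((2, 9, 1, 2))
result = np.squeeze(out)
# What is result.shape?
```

(2, 9, 2)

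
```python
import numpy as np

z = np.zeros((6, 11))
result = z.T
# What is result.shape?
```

(11, 6)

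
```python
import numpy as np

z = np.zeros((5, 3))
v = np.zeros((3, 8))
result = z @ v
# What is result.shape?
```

(5, 8)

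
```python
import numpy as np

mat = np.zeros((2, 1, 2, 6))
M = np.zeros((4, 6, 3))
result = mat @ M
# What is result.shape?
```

(2, 4, 2, 3)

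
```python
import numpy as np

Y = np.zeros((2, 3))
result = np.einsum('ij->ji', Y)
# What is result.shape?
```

(3, 2)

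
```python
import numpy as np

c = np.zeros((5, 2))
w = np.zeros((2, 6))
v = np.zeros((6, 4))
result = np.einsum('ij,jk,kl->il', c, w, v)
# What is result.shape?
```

(5, 4)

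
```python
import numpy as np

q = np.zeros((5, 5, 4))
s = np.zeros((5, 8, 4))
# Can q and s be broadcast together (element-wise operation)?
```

No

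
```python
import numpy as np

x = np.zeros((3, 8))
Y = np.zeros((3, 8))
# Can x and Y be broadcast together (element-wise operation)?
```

Yes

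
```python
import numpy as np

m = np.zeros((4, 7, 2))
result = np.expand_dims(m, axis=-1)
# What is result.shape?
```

(4, 7, 2, 1)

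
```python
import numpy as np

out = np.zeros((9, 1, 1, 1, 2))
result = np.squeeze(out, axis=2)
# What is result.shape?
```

(9, 1, 1, 2)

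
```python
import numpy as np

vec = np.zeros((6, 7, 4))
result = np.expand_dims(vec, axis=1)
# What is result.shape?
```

(6, 1, 7, 4)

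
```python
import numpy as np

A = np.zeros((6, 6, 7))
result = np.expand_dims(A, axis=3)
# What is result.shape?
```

(6, 6, 7, 1)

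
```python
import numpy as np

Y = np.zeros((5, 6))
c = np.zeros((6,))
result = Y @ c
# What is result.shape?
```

(5,)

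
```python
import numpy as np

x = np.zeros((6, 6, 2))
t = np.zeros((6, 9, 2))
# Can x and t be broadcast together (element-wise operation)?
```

No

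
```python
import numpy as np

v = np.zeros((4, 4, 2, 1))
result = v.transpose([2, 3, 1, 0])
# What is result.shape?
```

(2, 1, 4, 4)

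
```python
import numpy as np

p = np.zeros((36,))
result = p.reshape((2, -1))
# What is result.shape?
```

(2, 18)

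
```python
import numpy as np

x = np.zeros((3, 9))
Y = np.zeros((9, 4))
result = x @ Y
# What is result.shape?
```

(3, 4)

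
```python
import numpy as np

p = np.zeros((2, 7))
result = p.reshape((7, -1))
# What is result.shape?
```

(7, 2)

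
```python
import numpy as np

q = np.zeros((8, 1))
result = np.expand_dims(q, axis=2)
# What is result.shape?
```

(8, 1, 1)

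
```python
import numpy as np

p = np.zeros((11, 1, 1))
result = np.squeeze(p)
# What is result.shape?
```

(11,)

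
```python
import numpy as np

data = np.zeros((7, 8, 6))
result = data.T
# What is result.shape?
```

(6, 8, 7)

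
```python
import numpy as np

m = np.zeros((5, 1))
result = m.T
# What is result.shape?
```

(1, 5)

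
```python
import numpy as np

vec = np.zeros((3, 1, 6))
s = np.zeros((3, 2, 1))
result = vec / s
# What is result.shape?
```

(3, 2, 6)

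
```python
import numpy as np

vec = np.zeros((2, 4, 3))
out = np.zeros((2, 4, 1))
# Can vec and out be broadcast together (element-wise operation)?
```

Yes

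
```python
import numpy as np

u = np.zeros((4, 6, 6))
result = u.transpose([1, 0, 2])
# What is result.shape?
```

(6, 4, 6)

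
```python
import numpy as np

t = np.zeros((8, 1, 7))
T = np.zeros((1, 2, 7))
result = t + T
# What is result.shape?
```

(8, 2, 7)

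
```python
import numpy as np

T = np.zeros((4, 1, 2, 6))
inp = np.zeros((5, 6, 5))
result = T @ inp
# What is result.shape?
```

(4, 5, 2, 5)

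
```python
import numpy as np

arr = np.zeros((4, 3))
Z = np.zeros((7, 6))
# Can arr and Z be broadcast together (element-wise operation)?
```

No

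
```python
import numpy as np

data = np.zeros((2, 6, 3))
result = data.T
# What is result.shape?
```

(3, 6, 2)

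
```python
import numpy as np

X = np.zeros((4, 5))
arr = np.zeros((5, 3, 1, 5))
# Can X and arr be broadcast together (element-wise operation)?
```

Yes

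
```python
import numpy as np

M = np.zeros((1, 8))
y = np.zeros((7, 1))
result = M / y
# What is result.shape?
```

(7, 8)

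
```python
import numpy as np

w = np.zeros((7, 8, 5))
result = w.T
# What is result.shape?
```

(5, 8, 7)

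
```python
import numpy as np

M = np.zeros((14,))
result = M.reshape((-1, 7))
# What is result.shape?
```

(2, 7)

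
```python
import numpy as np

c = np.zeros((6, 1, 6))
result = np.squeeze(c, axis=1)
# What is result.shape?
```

(6, 6)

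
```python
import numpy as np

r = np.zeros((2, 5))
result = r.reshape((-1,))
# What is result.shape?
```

(10,)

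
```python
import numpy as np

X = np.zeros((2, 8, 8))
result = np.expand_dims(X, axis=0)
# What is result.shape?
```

(1, 2, 8, 8)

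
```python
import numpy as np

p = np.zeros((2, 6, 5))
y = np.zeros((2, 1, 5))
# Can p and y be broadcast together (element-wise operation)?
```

Yes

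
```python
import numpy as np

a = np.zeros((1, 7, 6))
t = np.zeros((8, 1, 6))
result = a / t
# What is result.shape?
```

(8, 7, 6)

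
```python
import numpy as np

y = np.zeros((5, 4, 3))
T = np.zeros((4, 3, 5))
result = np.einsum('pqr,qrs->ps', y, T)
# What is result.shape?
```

(5, 5)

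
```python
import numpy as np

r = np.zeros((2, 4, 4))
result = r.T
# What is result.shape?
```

(4, 4, 2)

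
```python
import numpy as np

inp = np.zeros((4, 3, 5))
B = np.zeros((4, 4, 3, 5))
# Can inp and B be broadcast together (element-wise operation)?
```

Yes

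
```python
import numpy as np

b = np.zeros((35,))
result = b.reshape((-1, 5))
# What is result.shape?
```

(7, 5)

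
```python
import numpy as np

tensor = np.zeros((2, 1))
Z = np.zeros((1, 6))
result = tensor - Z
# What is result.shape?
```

(2, 6)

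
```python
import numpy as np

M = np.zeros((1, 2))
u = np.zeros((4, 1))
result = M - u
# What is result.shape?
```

(4, 2)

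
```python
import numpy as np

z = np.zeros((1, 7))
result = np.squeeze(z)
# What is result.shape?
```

(7,)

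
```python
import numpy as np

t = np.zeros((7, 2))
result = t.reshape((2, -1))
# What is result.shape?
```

(2, 7)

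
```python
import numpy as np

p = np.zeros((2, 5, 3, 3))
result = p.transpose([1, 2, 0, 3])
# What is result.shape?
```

(5, 3, 2, 3)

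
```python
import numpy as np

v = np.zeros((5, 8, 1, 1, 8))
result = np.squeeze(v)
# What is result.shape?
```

(5, 8, 8)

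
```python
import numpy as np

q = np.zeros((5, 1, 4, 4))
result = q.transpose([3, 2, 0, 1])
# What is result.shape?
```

(4, 4, 5, 1)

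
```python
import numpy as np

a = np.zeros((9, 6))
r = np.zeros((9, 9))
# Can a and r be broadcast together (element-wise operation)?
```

No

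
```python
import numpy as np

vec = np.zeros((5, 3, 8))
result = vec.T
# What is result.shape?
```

(8, 3, 5)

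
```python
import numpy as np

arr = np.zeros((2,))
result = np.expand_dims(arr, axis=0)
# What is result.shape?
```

(1, 2)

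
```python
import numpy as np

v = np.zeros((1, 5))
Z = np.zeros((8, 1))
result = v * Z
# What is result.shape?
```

(8, 5)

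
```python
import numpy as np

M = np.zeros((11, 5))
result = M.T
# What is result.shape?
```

(5, 11)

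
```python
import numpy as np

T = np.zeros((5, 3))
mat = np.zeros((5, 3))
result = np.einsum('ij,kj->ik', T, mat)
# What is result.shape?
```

(5, 5)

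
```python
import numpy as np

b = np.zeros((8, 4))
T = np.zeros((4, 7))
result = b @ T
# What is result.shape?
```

(8, 7)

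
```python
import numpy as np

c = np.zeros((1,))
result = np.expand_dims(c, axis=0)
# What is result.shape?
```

(1, 1)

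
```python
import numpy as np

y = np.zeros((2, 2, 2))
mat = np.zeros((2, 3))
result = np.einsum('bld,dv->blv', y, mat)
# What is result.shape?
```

(2, 2, 3)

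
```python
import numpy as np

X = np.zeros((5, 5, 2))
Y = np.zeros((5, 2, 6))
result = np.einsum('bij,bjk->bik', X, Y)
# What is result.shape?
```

(5, 5, 6)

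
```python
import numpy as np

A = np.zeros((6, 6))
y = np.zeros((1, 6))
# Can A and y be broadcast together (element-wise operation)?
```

Yes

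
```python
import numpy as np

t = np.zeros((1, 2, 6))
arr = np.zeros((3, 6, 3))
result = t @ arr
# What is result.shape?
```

(3, 2, 3)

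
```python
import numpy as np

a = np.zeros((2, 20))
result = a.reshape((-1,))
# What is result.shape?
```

(40,)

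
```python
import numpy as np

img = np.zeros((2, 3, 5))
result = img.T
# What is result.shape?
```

(5, 3, 2)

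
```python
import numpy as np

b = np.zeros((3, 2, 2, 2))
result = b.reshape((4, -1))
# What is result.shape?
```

(4, 6)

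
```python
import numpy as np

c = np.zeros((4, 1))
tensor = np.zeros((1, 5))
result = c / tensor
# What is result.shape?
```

(4, 5)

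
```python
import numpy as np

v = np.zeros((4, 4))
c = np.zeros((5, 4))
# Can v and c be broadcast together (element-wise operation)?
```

No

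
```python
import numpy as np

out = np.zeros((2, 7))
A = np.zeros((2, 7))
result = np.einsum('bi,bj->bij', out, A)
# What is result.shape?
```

(2, 7, 7)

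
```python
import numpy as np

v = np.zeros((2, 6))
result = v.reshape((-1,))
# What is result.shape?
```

(12,)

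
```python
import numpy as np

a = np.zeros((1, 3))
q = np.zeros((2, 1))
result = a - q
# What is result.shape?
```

(2, 3)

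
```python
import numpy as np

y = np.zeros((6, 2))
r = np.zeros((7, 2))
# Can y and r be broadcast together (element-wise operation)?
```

No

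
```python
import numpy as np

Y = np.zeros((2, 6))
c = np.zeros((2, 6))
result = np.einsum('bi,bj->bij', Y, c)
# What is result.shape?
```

(2, 6, 6)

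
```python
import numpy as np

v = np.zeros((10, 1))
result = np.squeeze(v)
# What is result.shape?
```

(10,)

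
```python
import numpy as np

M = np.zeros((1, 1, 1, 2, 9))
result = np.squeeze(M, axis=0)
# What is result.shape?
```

(1, 1, 2, 9)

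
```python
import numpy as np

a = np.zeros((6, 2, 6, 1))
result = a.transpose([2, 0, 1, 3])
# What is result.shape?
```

(6, 6, 2, 1)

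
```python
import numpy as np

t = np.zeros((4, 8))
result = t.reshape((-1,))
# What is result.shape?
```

(32,)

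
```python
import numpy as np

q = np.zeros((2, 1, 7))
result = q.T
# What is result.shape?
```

(7, 1, 2)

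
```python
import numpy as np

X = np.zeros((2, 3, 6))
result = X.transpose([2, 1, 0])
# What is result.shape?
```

(6, 3, 2)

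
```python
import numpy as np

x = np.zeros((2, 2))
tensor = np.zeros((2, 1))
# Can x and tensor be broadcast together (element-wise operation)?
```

Yes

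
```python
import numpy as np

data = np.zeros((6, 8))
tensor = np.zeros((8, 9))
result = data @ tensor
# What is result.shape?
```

(6, 9)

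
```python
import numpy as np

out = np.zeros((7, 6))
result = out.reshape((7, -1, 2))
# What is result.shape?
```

(7, 3, 2)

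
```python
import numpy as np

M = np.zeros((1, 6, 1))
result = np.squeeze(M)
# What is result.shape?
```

(6,)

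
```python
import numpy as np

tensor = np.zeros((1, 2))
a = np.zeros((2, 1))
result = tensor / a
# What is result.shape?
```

(2, 2)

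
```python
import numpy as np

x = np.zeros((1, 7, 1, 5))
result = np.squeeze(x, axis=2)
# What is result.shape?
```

(1, 7, 5)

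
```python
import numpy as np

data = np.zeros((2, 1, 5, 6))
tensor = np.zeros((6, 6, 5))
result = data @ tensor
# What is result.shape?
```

(2, 6, 5, 5)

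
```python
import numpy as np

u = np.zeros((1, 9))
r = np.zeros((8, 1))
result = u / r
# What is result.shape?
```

(8, 9)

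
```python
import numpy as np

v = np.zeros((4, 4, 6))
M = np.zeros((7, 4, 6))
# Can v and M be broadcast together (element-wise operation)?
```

No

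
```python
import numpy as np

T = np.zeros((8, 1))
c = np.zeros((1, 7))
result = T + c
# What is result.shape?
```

(8, 7)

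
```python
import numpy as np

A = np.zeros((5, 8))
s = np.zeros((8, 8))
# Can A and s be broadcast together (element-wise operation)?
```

No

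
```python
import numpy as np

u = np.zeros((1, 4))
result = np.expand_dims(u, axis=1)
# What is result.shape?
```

(1, 1, 4)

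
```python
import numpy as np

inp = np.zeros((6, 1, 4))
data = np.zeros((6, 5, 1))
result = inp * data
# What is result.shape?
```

(6, 5, 4)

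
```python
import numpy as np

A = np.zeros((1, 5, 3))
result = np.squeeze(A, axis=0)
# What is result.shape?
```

(5, 3)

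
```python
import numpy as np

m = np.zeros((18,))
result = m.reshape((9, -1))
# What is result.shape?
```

(9, 2)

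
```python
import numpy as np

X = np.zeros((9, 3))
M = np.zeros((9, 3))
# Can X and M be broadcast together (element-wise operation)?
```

Yes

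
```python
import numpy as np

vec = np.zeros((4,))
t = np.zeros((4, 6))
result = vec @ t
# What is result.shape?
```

(6,)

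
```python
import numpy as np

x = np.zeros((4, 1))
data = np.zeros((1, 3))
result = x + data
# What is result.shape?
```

(4, 3)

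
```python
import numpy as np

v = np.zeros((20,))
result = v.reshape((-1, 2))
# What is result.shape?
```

(10, 2)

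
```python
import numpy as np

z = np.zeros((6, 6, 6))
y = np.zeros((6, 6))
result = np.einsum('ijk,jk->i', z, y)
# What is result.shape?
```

(6,)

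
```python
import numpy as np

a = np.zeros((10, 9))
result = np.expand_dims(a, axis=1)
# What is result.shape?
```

(10, 1, 9)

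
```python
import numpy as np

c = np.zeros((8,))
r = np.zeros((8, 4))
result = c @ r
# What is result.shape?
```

(4,)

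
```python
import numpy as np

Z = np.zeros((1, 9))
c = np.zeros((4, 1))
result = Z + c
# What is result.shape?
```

(4, 9)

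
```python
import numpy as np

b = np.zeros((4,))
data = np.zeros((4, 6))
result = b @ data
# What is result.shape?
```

(6,)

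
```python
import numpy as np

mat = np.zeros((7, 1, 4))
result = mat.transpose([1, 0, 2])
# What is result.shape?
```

(1, 7, 4)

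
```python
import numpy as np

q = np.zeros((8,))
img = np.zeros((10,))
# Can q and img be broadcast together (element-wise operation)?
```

No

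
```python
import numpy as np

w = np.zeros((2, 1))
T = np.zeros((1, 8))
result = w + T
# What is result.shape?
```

(2, 8)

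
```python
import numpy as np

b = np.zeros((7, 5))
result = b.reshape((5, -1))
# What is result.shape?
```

(5, 7)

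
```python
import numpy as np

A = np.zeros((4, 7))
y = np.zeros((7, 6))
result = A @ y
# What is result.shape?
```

(4, 6)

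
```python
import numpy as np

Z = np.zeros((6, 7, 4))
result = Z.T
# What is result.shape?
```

(4, 7, 6)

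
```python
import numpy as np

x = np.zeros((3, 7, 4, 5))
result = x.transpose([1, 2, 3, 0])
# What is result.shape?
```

(7, 4, 5, 3)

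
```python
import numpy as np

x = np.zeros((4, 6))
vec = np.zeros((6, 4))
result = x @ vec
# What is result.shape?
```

(4, 4)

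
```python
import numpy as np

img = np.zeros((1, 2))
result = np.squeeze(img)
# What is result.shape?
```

(2,)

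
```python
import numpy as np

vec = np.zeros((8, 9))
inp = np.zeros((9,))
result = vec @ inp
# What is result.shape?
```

(8,)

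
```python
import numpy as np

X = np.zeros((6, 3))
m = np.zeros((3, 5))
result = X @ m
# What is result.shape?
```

(6, 5)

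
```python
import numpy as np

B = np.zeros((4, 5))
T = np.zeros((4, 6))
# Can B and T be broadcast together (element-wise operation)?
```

No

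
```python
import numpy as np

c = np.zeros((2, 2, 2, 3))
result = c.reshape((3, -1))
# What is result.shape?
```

(3, 8)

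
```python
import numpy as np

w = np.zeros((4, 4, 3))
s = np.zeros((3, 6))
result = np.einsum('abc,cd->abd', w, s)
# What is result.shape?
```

(4, 4, 6)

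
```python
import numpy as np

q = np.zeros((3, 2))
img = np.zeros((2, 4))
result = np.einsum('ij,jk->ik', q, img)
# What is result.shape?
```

(3, 4)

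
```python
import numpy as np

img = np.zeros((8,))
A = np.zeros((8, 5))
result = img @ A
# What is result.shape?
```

(5,)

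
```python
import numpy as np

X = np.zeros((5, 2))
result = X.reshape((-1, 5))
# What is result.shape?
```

(2, 5)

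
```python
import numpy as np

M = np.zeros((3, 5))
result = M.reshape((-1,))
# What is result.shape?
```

(15,)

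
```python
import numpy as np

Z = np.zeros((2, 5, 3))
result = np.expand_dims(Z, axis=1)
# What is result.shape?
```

(2, 1, 5, 3)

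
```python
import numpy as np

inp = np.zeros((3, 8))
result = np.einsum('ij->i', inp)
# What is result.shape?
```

(3,)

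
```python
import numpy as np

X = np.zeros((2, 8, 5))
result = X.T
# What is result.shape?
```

(5, 8, 2)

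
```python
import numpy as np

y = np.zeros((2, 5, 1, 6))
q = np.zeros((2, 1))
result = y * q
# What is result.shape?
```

(2, 5, 2, 6)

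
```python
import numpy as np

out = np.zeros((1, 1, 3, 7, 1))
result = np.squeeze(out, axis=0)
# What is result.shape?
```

(1, 3, 7, 1)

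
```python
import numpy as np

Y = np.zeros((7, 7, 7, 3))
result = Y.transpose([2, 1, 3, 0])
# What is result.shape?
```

(7, 7, 3, 7)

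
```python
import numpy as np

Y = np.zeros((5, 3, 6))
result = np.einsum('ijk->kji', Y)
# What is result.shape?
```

(6, 3, 5)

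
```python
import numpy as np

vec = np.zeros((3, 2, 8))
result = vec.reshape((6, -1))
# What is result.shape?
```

(6, 8)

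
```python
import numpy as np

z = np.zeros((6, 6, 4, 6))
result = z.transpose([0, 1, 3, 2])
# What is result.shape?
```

(6, 6, 6, 4)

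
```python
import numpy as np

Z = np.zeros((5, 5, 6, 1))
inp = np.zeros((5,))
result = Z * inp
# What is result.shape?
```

(5, 5, 6, 5)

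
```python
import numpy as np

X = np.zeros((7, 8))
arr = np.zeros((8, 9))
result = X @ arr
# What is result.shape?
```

(7, 9)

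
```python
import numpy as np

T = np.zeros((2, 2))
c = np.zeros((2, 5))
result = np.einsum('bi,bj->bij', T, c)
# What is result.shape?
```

(2, 2, 5)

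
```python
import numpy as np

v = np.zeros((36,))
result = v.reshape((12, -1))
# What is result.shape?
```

(12, 3)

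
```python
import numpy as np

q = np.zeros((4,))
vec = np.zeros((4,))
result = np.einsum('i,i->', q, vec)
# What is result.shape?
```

()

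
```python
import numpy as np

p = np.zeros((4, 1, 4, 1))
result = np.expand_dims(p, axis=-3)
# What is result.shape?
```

(4, 1, 1, 4, 1)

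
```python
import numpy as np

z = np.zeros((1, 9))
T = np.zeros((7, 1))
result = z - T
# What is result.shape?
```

(7, 9)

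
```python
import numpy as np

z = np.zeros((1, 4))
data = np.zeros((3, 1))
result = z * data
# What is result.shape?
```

(3, 4)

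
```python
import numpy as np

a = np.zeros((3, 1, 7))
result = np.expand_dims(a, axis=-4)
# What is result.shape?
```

(1, 3, 1, 7)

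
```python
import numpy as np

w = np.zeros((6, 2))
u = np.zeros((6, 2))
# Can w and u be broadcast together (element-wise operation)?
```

Yes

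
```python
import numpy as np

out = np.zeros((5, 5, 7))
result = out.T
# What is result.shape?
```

(7, 5, 5)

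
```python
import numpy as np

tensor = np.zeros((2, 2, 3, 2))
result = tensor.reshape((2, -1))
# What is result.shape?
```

(2, 12)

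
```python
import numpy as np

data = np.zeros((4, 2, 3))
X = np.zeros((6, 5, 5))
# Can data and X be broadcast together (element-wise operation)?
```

No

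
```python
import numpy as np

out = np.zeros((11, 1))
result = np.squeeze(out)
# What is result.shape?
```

(11,)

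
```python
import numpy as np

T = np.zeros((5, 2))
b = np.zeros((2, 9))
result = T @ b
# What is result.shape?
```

(5, 9)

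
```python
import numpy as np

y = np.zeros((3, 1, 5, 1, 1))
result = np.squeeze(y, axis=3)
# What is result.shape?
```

(3, 1, 5, 1)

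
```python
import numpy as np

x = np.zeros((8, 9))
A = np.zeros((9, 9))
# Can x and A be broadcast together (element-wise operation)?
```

No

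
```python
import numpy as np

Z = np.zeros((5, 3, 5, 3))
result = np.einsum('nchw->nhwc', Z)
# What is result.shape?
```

(5, 5, 3, 3)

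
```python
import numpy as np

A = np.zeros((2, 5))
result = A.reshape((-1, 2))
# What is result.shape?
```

(5, 2)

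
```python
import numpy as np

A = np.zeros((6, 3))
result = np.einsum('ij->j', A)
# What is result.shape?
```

(3,)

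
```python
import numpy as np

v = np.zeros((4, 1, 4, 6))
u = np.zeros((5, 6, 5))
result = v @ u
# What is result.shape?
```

(4, 5, 4, 5)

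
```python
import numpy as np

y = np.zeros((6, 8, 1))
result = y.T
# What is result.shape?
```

(1, 8, 6)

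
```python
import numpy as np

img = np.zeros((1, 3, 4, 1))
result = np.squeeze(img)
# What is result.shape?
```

(3, 4)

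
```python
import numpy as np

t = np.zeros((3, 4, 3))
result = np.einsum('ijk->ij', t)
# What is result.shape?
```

(3, 4)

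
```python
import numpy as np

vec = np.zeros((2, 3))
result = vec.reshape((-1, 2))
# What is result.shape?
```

(3, 2)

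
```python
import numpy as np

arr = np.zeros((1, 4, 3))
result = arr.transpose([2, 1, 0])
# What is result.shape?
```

(3, 4, 1)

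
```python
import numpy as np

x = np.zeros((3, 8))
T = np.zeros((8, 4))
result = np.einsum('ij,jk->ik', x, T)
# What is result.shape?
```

(3, 4)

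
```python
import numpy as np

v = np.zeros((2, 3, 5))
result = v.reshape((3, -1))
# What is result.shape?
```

(3, 10)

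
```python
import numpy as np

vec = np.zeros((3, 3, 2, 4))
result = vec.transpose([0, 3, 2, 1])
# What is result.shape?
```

(3, 4, 2, 3)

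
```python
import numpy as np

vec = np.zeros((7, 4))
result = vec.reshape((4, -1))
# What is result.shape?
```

(4, 7)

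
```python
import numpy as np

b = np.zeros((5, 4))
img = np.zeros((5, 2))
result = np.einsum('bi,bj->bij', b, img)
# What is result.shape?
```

(5, 4, 2)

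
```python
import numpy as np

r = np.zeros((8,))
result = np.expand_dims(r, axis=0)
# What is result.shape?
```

(1, 8)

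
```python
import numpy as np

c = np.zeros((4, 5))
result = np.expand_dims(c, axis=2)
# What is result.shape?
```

(4, 5, 1)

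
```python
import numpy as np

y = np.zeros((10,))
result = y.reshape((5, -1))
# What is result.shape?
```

(5, 2)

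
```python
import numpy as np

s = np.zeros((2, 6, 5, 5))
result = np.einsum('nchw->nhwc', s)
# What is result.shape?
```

(2, 5, 5, 6)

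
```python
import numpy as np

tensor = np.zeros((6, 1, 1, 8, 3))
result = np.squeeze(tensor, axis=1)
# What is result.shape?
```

(6, 1, 8, 3)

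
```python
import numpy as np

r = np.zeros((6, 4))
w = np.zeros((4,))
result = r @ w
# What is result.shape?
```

(6,)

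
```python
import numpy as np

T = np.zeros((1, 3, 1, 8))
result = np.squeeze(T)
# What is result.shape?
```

(3, 8)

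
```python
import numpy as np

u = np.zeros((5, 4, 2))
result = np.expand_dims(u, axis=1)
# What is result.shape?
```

(5, 1, 4, 2)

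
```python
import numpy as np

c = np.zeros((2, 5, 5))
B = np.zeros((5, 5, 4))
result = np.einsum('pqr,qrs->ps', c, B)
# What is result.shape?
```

(2, 4)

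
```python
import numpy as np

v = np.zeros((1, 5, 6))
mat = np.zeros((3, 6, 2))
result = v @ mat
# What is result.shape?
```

(3, 5, 2)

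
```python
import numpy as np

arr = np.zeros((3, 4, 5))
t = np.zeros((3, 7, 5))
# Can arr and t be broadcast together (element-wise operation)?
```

No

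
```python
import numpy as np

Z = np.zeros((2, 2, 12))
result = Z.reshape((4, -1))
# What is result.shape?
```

(4, 12)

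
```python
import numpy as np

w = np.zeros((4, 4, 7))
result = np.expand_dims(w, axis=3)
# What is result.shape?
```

(4, 4, 7, 1)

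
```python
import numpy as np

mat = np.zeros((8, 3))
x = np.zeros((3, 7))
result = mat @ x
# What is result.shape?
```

(8, 7)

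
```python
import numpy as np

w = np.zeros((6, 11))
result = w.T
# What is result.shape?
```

(11, 6)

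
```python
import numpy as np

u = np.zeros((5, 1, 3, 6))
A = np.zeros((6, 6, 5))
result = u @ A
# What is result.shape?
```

(5, 6, 3, 5)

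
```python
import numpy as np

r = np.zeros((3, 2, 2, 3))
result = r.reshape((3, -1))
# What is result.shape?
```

(3, 12)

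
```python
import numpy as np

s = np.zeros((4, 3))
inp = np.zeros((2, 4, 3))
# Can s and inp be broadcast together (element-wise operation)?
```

Yes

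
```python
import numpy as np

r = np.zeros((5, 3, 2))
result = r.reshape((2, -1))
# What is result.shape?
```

(2, 15)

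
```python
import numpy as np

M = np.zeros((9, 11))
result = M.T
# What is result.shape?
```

(11, 9)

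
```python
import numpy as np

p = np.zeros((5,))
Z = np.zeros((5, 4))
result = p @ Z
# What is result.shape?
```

(4,)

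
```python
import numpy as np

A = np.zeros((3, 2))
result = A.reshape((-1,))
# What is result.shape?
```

(6,)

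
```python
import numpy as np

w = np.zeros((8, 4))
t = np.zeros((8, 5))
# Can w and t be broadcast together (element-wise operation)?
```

No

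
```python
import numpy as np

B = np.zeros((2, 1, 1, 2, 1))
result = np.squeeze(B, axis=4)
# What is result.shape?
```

(2, 1, 1, 2)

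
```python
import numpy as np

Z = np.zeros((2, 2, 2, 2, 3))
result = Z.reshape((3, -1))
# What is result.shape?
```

(3, 16)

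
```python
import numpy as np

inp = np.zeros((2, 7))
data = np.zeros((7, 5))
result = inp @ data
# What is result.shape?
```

(2, 5)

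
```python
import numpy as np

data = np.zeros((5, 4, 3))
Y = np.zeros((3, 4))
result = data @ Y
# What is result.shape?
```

(5, 4, 4)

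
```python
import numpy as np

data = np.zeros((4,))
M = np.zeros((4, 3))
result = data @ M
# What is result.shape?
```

(3,)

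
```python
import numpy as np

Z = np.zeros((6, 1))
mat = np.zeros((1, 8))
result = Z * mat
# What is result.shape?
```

(6, 8)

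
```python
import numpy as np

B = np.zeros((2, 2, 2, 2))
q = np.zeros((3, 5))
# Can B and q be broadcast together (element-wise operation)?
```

No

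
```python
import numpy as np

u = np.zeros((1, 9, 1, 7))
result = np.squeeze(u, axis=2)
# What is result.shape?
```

(1, 9, 7)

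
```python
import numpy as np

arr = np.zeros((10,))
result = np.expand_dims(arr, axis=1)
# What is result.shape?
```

(10, 1)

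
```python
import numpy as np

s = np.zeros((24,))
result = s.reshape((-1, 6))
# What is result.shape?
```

(4, 6)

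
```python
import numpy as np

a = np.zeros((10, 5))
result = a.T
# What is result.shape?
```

(5, 10)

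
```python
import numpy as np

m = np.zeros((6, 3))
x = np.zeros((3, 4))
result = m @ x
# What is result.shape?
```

(6, 4)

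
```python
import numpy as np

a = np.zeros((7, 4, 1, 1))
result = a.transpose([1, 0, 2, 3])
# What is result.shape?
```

(4, 7, 1, 1)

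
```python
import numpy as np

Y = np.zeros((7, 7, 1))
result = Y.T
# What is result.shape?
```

(1, 7, 7)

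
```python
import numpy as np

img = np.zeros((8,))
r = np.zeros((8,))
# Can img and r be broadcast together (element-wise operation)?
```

Yes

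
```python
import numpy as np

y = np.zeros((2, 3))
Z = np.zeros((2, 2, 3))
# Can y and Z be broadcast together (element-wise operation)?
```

Yes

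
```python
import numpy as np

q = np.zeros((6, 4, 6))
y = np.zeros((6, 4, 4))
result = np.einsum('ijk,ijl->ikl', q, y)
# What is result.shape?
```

(6, 6, 4)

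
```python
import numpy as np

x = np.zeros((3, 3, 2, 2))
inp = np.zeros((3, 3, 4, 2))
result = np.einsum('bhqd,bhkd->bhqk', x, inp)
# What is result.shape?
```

(3, 3, 2, 4)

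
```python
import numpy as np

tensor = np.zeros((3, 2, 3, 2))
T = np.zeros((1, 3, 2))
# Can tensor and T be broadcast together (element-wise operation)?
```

Yes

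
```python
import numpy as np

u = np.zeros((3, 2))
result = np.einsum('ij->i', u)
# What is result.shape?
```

(3,)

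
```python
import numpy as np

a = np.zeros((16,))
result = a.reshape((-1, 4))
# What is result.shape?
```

(4, 4)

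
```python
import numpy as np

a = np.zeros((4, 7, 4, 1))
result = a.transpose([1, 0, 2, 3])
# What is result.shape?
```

(7, 4, 4, 1)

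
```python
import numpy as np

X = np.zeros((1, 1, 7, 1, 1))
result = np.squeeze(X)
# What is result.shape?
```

(7,)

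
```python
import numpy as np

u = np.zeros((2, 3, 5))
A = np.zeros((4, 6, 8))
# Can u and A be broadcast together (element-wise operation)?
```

No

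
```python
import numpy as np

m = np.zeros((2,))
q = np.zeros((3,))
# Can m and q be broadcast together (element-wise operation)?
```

No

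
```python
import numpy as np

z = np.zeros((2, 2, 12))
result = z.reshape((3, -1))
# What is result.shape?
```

(3, 16)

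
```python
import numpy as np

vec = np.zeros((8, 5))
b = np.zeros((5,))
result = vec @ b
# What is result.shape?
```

(8,)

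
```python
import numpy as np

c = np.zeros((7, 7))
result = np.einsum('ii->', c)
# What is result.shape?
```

()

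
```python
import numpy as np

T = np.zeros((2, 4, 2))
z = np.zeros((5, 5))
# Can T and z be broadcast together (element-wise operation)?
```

No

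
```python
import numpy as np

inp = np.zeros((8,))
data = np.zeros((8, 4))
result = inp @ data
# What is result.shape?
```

(4,)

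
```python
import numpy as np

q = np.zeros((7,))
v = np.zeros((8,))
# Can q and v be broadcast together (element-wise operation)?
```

No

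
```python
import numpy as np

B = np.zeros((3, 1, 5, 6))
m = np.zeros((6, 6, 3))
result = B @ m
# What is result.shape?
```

(3, 6, 5, 3)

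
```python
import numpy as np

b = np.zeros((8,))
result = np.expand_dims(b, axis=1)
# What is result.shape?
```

(8, 1)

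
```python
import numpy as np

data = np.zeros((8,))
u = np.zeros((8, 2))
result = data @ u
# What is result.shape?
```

(2,)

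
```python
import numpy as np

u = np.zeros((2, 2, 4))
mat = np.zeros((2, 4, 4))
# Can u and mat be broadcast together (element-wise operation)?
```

No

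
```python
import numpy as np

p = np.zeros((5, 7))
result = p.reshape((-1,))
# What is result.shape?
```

(35,)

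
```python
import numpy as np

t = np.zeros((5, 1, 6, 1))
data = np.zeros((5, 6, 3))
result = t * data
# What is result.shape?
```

(5, 5, 6, 3)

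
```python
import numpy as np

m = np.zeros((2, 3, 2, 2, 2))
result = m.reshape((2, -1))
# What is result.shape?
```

(2, 24)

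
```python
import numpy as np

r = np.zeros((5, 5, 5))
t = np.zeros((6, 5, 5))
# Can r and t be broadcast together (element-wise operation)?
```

No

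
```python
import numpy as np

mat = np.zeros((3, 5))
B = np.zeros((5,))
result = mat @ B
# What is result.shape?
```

(3,)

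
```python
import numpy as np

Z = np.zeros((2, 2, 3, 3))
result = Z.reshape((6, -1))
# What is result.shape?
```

(6, 6)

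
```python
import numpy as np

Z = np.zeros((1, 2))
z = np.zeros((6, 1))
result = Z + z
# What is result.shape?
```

(6, 2)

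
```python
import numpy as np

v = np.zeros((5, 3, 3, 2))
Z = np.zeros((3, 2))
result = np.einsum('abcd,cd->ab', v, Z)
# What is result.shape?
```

(5, 3)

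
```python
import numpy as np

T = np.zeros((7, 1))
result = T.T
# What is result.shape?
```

(1, 7)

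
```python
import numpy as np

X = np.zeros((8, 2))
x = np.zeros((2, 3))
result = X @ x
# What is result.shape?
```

(8, 3)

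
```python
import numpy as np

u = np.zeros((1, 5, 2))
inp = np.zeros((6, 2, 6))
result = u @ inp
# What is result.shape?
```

(6, 5, 6)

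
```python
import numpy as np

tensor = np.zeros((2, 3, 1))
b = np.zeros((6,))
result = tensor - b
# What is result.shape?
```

(2, 3, 6)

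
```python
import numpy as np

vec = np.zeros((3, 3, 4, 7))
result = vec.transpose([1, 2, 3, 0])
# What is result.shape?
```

(3, 4, 7, 3)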